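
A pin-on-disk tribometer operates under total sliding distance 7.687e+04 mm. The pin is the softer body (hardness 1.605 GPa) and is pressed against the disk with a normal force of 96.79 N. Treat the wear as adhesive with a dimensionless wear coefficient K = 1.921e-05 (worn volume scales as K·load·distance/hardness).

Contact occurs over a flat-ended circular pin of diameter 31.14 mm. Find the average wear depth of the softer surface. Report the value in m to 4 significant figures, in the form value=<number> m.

value=1.169e-07 m

All arithmetic runs at full float precision; intermediates are shown rounded — rounded just once to 4 significant figures.
Distance L = 7.687e+04 mm = 76.87 m.
Hardness H = 1.605 GPa = 1.605e+09 Pa.
Pin diameter d = 31.14 mm = 0.03114 m. Contact area A = π·d²/4 = π·(0.03114 m)²/4 = 7.616e-04 m².
Restated in SI base units: W = 96.79 N, H = 1.605e+09 Pa, K = 1.921e-05.
Worn volume V = K·W·L/H = 1.921e-05 · 96.79 · 76.87 / 1.605e+09 = 8.905e-11 m³.
Average depth h = V/A = 8.905e-11 / 7.616e-04 = 1.169e-07 m.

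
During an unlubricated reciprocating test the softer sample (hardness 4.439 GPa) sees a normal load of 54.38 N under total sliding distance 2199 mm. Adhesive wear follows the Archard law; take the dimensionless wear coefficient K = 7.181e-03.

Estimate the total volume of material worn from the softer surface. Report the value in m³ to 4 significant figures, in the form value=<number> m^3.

The computation maintains full precision; the intermediates appear rounded, and a lone final rounding, at 4 significant figures.
The distance L = 2199 mm = 2.199 m.
Hardness H = 4.439 GPa = 4.439e+09 Pa.
Working in SI base units: W = 54.38 N, H = 4.439e+09 Pa, K = 7.181e-03.
Archard volume V = K·W·L/H = 7.181e-03 · 54.38 · 2.199 / 4.439e+09 = 1.934e-10 m³.

value=1.934e-10 m^3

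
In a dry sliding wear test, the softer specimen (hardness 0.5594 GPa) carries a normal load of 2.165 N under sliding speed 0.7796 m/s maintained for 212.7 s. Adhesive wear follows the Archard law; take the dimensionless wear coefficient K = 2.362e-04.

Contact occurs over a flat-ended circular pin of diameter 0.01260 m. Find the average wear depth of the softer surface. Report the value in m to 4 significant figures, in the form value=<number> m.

value=1.216e-06 m

Printed values are rounded — the computation keeps exact precision. Rounded just once to four significant figures.
Convert: The distance L = v·t = 0.7796 m/s × 212.7 s = 165.8 m.
Convert: Hardness H = 0.5594 GPa = 5.594e+08 Pa.
Convert: Contact area A = π·d²/4 = π·(0.01260 m)²/4 = 1.247e-04 m².
In SI base units: W = 2.165 N, H = 5.594e+08 Pa, K = 2.362e-04.
Volume removed: V = K·W·L/H = 2.362e-04 · 2.165 · 165.8 / 5.594e+08 = 1.516e-10 m³.
Average depth h = V/A = 1.516e-10 / 1.247e-04 = 1.216e-06 m.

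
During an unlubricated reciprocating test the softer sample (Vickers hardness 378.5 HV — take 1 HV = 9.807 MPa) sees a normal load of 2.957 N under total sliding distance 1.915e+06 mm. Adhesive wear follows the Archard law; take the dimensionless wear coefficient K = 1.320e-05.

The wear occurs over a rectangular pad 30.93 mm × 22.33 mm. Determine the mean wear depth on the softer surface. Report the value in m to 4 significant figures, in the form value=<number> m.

Intermediate values appear rounded, and the computation holds full precision; rounded once at the end to 4 significant digits.
Convert: Path length L = 1.915e+06 mm = 1915 m.
Convert: Hardness H = 378.5 HV × 9.807 MPa/HV = 3712 MPa = 3.712e+09 Pa.
Convert: Pad sides 30.93 mm × 22.33 mm = 0.03093 m × 0.02233 m. Contact area A = 0.03093 m × 0.02233 m = 6.907e-04 m².
As SI base values: W = 2.957 N, H = 3.712e+09 Pa, K = 1.320e-05.
The Archard volume V = K·W·L/H = 1.320e-05 · 2.957 · 1915 / 3.712e+09 = 2.014e-11 m³.
Mean wear depth h = V/A = 2.014e-11 / 6.907e-04 = 2.916e-08 m.

value=2.916e-08 m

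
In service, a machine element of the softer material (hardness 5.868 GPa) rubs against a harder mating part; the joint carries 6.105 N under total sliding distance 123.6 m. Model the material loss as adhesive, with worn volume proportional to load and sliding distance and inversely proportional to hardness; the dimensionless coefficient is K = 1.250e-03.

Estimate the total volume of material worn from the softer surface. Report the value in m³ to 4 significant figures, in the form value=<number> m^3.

Each operation carries full precision; intermediate values are shown rounded. Rounded once at the end to four significant digits.
Hardness H = 5.868 GPa = 5.868e+09 Pa.
In SI base units: W = 6.105 N, H = 5.868e+09 Pa, K = 1.250e-03.
The Archard volume V = K·W·L/H = 1.250e-03 · 6.105 · 123.6 / 5.868e+09 = 1.607e-10 m³.

value=1.607e-10 m^3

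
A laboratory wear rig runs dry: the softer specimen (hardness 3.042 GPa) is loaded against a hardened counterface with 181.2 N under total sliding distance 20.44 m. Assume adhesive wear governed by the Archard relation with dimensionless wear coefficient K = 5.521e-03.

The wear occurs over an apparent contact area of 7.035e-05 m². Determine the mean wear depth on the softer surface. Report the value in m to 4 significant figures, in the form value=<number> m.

value=9.555e-05 m

The computation holds full float precision. Intermediates are printed rounded. Rounded once at the end, at 4 significant digits.
Convert: Hardness H = 3.042 GPa = 3.042e+09 Pa.
Collected in SI base units: W = 181.2 N, H = 3.042e+09 Pa, K = 5.521e-03.
Archard relation: V = K·W·L/H = 5.521e-03 · 181.2 · 20.44 / 3.042e+09 = 6.722e-09 m³.
Mean depth h = V/A = 6.722e-09 / 7.035e-05 = 9.555e-05 m.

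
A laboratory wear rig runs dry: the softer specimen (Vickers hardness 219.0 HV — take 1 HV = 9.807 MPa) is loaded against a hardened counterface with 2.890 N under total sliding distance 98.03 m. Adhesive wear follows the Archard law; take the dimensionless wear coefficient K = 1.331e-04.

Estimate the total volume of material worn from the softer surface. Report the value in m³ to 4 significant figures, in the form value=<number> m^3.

Intermediates are printed rounded. The computation maintains exact precision. Rounded once at the end to 4 significant digits.
Hardness H = 219.0 HV × 9.807 MPa/HV = 2148 MPa = 2.148e+09 Pa.
In SI base units, W = 2.890 N, H = 2.148e+09 Pa, K = 1.331e-04.
Archard relation: V = K·W·L/H = 1.331e-04 · 2.890 · 98.03 / 2.148e+09 = 1.756e-11 m³.

value=1.756e-11 m^3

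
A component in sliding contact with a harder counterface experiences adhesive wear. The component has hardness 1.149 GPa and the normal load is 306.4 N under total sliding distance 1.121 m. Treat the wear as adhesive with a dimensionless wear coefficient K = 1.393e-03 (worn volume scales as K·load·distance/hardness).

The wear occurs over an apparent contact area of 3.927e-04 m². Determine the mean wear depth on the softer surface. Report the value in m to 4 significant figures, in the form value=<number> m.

Each operation carries full float precision. Intermediates appear rounded; rounded just once, at 4 significant digits.
Hardness H = 1.149 GPa = 1.149e+09 Pa.
Expressed in SI base units: W = 306.4 N, H = 1.149e+09 Pa, K = 1.393e-03.
The Archard volume V = K·W·L/H = 1.393e-03 · 306.4 · 1.121 / 1.149e+09 = 4.164e-10 m³.
Depth h = V/A = 4.164e-10 / 3.927e-04 = 1.060e-06 m.

value=1.060e-06 m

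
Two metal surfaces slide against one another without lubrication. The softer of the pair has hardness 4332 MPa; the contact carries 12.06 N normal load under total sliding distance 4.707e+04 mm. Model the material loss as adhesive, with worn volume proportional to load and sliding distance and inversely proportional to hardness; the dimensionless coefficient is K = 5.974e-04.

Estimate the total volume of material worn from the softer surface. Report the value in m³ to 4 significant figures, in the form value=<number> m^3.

value=7.828e-11 m^3

Displayed values are rounded — every step holds exact precision; a lone final rounding: four significant figures.
Distance L = 4.707e+04 mm = 47.07 m.
Hardness H = 4332 MPa = 4.332e+09 Pa.
SI base units throughout: W = 12.06 N, H = 4.332e+09 Pa, K = 5.974e-04.
The Archard volume V = K·W·L/H = 5.974e-04 · 12.06 · 47.07 / 4.332e+09 = 7.828e-11 m³.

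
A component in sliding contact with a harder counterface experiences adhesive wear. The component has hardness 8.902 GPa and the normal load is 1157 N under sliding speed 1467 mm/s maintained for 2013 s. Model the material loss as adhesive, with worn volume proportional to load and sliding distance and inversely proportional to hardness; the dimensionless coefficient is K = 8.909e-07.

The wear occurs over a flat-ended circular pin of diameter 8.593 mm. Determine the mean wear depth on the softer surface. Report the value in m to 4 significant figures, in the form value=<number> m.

All arithmetic keeps full precision, and the intermediates are displayed rounded; one final rounding to four significant figures.
Sliding speed v = 1467 mm/s = 1.467 m/s. Path length L = v·t = 1.467 m/s × 2013 s = 2953 m.
Hardness H = 8.902 GPa = 8.902e+09 Pa.
Pin diameter d = 8.593 mm = 0.008593 m. Contact area A = π·d²/4 = π·(0.008593 m)²/4 = 5.799e-05 m².
Expressed in SI base units: W = 1157 N, H = 8.902e+09 Pa, K = 8.909e-07.
Wear volume V = K·W·L/H = 8.909e-07 · 1157 · 2953 / 8.902e+09 = 3.419e-10 m³.
Wear depth h = V/A = 3.419e-10 / 5.799e-05 = 5.896e-06 m.

value=5.896e-06 m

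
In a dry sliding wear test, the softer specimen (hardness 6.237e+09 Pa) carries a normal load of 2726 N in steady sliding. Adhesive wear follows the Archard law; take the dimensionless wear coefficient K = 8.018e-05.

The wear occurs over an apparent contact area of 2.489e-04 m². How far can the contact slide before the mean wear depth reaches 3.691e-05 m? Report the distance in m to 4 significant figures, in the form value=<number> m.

value=262.2 m

Intermediate values are displayed rounded. Each operation runs at full precision. Rounded once at the end: four significant figures.
Restated in SI base units: W = 2726 N, H = 6.237e+09 Pa, K = 8.018e-05.
Volume at the limit: V_lim = h_lim·A = 3.691e-05 · 2.489e-04 = 9.187e-09 m³.
Sliding life L = V_lim·H/(K·W) = 9.187e-09 · 6.237e+09 / (8.018e-05 · 2726) = 262.2 m.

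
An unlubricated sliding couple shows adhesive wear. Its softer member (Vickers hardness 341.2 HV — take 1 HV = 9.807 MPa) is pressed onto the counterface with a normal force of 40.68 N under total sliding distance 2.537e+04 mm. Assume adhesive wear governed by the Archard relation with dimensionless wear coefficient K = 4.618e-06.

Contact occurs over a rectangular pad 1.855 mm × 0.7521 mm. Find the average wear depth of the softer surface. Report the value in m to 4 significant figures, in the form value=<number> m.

Quoted intermediates are rounded; every step holds full precision. Rounded once at the end, at four significant digits.
Convert: Distance L = 2.537e+04 mm = 25.37 m.
Convert: Hardness H = 341.2 HV × 9.807 MPa/HV = 3346 MPa = 3.346e+09 Pa.
Convert: Pad sides 1.855 mm × 0.7521 mm = 1.855e-03 m × 7.521e-04 m. Contact area A = 1.855e-03 m × 7.521e-04 m = 1.395e-06 m².
In SI base units, W = 40.68 N, H = 3.346e+09 Pa, K = 4.618e-06.
Archard relation: V = K·W·L/H = 4.618e-06 · 40.68 · 25.37 / 3.346e+09 = 1.424e-12 m³.
Mean wear depth h = V/A = 1.424e-12 / 1.395e-06 = 1.021e-06 m.

value=1.021e-06 m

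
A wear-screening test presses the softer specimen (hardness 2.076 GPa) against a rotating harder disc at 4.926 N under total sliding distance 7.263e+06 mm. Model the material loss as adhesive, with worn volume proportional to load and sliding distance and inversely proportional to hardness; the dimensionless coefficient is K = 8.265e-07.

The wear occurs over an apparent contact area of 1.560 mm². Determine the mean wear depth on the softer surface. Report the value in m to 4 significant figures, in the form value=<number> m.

All arithmetic maintains exact precision — intermediates are shown rounded; rounded once at the end: 4 significant figures.
The distance L = 7.263e+06 mm = 7263 m.
Hardness H = 2.076 GPa = 2.076e+09 Pa.
Contact area A = 1.560 mm² = 1.560e-06 m².
Expressed in SI base units: W = 4.926 N, H = 2.076e+09 Pa, K = 8.265e-07.
Apply Archard: V = K·W·L/H = 8.265e-07 · 4.926 · 7263 / 2.076e+09 = 1.424e-11 m³.
Depth h = V/A = 1.424e-11 / 1.560e-06 = 9.131e-06 m.

value=9.131e-06 m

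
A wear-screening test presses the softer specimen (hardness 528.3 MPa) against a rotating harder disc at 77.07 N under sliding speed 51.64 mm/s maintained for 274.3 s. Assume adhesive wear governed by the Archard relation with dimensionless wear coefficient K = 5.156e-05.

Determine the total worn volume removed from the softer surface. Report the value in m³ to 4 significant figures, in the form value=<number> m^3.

Intermediates are shown rounded. The algebra holds full precision; a single final rounding: four significant digits.
Convert: Sliding speed v = 51.64 mm/s = 0.05164 m/s. Sliding distance L = v·t = 0.05164 m/s × 274.3 s = 14.16 m.
Convert: Hardness H = 528.3 MPa = 5.283e+08 Pa.
As SI base values: W = 77.07 N, H = 5.283e+08 Pa, K = 5.156e-05.
Volume removed: V = K·W·L/H = 5.156e-05 · 77.07 · 14.16 / 5.283e+08 = 1.065e-10 m³.

value=1.065e-10 m^3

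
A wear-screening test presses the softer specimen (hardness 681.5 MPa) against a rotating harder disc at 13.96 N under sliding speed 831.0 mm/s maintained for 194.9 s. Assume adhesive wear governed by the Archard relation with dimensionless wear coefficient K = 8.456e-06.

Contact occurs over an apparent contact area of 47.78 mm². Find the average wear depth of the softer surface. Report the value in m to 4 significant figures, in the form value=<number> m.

Intermediates appear rounded — the computation keeps exact precision. Rounded just once: four significant digits.
Sliding speed v = 831.0 mm/s = 0.8310 m/s. Distance L = v·t = 0.8310 m/s × 194.9 s = 162.0 m.
Hardness H = 681.5 MPa = 6.815e+08 Pa.
Contact area A = 47.78 mm² = 4.778e-05 m².
As SI base values: W = 13.96 N, H = 6.815e+08 Pa, K = 8.456e-06.
Volume removed: V = K·W·L/H = 8.456e-06 · 13.96 · 162.0 / 6.815e+08 = 2.805e-11 m³.
Mean depth h = V/A = 2.805e-11 / 4.778e-05 = 5.872e-07 m.

value=5.872e-07 m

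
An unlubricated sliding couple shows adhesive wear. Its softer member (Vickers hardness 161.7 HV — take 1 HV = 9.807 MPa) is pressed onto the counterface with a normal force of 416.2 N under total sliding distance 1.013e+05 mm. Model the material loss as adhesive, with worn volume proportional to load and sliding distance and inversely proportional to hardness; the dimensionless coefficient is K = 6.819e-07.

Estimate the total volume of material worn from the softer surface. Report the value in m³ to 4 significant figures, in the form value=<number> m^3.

value=1.813e-11 m^3

Every step runs at full float precision — intermediate values are shown rounded; one final rounding: four significant figures.
Distance covered L = 1.013e+05 mm = 101.3 m.
Hardness H = 161.7 HV × 9.807 MPa/HV = 1586 MPa = 1.586e+09 Pa.
As SI base values: W = 416.2 N, H = 1.586e+09 Pa, K = 6.819e-07.
Volume removed: V = K·W·L/H = 6.819e-07 · 416.2 · 101.3 / 1.586e+09 = 1.813e-11 m³.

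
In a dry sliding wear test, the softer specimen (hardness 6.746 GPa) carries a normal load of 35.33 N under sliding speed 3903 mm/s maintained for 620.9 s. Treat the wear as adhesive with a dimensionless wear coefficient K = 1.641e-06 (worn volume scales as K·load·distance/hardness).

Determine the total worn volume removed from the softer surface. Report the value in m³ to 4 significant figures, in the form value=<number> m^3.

Every step holds exact precision — printed values are rounded; a single final rounding: four significant figures.
Convert: Sliding speed v = 3903 mm/s = 3.903 m/s. Total distance L = v·t = 3.903 m/s × 620.9 s = 2423 m.
Convert: Hardness H = 6.746 GPa = 6.746e+09 Pa.
As SI base values: W = 35.33 N, H = 6.746e+09 Pa, K = 1.641e-06.
Worn volume V = K·W·L/H = 1.641e-06 · 35.33 · 2423 / 6.746e+09 = 2.083e-11 m³.

value=2.083e-11 m^3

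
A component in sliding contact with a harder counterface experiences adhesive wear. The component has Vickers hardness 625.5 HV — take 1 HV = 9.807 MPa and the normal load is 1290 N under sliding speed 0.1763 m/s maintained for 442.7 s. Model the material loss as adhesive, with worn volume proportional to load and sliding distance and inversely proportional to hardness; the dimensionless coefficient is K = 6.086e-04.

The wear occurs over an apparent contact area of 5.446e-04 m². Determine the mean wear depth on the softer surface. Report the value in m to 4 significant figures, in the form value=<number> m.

The computation maintains full float precision; quoted intermediates are rounded. Rounded once at the end to 4 significant digits.
Path length L = v·t = 0.1763 m/s × 442.7 s = 78.05 m.
Hardness H = 625.5 HV × 9.807 MPa/HV = 6134 MPa = 6.134e+09 Pa.
Expressed in SI base units: W = 1290 N, H = 6.134e+09 Pa, K = 6.086e-04.
Wear volume V = K·W·L/H = 6.086e-04 · 1290 · 78.05 / 6.134e+09 = 9.989e-09 m³.
Mean wear depth h = V/A = 9.989e-09 / 5.446e-04 = 1.834e-05 m.

value=1.834e-05 m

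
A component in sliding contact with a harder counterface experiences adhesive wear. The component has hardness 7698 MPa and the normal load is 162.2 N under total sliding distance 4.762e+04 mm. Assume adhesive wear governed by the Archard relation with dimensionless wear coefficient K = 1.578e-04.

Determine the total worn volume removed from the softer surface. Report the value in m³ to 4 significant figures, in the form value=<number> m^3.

value=1.583e-10 m^3

The computation holds full float precision; intermediate values are displayed rounded, and rounded just once: 4 significant digits.
Convert: Distance L = 4.762e+04 mm = 47.62 m.
Convert: Hardness H = 7698 MPa = 7.698e+09 Pa.
SI base units throughout: W = 162.2 N, H = 7.698e+09 Pa, K = 1.578e-04.
Volume removed: V = K·W·L/H = 1.578e-04 · 162.2 · 47.62 / 7.698e+09 = 1.583e-10 m³.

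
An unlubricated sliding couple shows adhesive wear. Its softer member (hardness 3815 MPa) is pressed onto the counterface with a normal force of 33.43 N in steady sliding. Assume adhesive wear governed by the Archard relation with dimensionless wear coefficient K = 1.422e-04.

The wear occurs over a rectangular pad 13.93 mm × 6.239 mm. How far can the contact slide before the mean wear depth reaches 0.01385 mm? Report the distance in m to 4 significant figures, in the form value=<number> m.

value=966.0 m

Intermediate values are shown rounded — the computation holds full float precision — rounded just once: four significant digits.
Convert: Hardness H = 3815 MPa = 3.815e+09 Pa.
Convert: Pad sides 13.93 mm × 6.239 mm = 0.01393 m × 0.006239 m. Contact area A = 0.01393 m × 0.006239 m = 8.691e-05 m².
Convert: Depth limit h_lim = 0.01385 mm = 1.385e-05 m.
In SI base units: W = 33.43 N, H = 3.815e+09 Pa, K = 1.422e-04.
Permissible volume V_lim = h_lim·A = 1.385e-05 · 8.691e-05 = 1.204e-09 m³.
Thus life L = V_lim·H/(K·W) = 1.204e-09 · 3.815e+09 / (1.422e-04 · 33.43) = 966.0 m.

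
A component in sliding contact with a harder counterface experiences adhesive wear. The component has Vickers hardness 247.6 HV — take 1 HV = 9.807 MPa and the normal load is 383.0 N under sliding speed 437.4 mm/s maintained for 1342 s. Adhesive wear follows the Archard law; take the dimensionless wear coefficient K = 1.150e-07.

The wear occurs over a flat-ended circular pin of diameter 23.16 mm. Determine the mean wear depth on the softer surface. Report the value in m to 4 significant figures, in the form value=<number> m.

The intermediates are shown rounded — all working math holds full float precision; rounded once at the end, at 4 significant figures.
Convert: Sliding speed v = 437.4 mm/s = 0.4374 m/s. Distance covered L = v·t = 0.4374 m/s × 1342 s = 587.0 m.
Convert: Hardness H = 247.6 HV × 9.807 MPa/HV = 2428 MPa = 2.428e+09 Pa.
Convert: Pin diameter d = 23.16 mm = 0.02316 m. Contact area A = π·d²/4 = π·(0.02316 m)²/4 = 4.213e-04 m².
Expressed in SI base units: W = 383.0 N, H = 2.428e+09 Pa, K = 1.150e-07.
Wear volume V = K·W·L/H = 1.150e-07 · 383.0 · 587.0 / 2.428e+09 = 1.065e-11 m³.
Mean wear depth h = V/A = 1.065e-11 / 4.213e-04 = 2.527e-08 m.

value=2.527e-08 m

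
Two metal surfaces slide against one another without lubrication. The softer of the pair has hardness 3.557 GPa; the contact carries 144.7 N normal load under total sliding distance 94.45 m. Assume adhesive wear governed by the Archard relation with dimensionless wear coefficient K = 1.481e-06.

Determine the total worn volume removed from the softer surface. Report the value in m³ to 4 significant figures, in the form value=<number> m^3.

Intermediates are displayed rounded. The computation keeps full float precision, and rounded just once to four significant digits.
Convert: Hardness H = 3.557 GPa = 3.557e+09 Pa.
In SI base units, W = 144.7 N, H = 3.557e+09 Pa, K = 1.481e-06.
Archard volume V = K·W·L/H = 1.481e-06 · 144.7 · 94.45 / 3.557e+09 = 5.690e-12 m³.

value=5.690e-12 m^3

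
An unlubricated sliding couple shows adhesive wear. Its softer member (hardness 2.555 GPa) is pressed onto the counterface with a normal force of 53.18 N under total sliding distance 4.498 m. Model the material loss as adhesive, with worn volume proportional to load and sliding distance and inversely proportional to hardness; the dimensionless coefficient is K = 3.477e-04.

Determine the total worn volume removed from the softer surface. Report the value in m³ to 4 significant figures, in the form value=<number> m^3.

Intermediates are displayed rounded — all working math carries exact precision — a lone final rounding to four significant digits.
Hardness H = 2.555 GPa = 2.555e+09 Pa.
Working in SI base units: W = 53.18 N, H = 2.555e+09 Pa, K = 3.477e-04.
Archard volume V = K·W·L/H = 3.477e-04 · 53.18 · 4.498 / 2.555e+09 = 3.255e-11 m³.

value=3.255e-11 m^3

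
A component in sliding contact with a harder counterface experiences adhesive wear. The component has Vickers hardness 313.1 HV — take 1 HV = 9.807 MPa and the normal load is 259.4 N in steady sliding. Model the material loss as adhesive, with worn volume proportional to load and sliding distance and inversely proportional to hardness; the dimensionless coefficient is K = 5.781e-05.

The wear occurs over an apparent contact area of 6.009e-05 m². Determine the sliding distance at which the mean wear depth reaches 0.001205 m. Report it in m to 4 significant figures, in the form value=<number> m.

Every step runs at full float precision, and quoted intermediates are rounded; a single final rounding to 4 significant figures.
Convert: Hardness H = 313.1 HV × 9.807 MPa/HV = 3071 MPa = 3.071e+09 Pa.
Expressed in SI base units: W = 259.4 N, H = 3.071e+09 Pa, K = 5.781e-05.
Permissible volume V_lim = h_lim·A = 0.001205 · 6.009e-05 = 7.241e-08 m³.
Thus life L = V_lim·H/(K·W) = 7.241e-08 · 3.071e+09 / (5.781e-05 · 259.4) = 1.483e+04 m.

value=1.483e+04 m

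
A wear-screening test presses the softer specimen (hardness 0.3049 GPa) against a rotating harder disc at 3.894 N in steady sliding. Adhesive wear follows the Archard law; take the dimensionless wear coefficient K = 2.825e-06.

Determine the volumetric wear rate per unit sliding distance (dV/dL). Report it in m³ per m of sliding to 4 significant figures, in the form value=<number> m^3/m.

All working math maintains full float precision, and shown intermediates are rounded. Rounded just once, at 4 significant digits.
Convert: Hardness H = 0.3049 GPa = 3.049e+08 Pa.
In SI base units, W = 3.894 N, H = 3.049e+08 Pa, K = 2.825e-06.
Sliding wear rate dV/dL = K·W/H (no L dependence): 2.825e-06 · 3.894 / 3.049e+08 = 3.608e-14 m³/m.

value=3.608e-14 m^3/m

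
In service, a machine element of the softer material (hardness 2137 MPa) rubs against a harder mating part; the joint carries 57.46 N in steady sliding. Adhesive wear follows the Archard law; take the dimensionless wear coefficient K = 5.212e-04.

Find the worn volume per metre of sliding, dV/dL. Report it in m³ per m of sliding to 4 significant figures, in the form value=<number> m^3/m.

value=1.401e-11 m^3/m

The intermediates are shown rounded, and the computation carries full float precision. Rounded just once: four significant figures.
Convert: Hardness H = 2137 MPa = 2.137e+09 Pa.
In SI base units: W = 57.46 N, H = 2.137e+09 Pa, K = 5.212e-04.
Wear rate dV/dL = K·W/H (independent of L): 5.212e-04 · 57.46 / 2.137e+09 = 1.401e-11 m³/m.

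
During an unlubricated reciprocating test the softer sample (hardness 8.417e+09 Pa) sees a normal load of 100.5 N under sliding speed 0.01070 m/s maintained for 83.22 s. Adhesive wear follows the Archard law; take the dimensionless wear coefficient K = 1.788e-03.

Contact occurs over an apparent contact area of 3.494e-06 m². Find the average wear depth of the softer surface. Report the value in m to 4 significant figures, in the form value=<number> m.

The computation holds exact precision. The intermediates are displayed rounded — a single final rounding to 4 significant digits.
Convert: Distance covered L = v·t = 0.01070 m/s × 83.22 s = 0.8905 m.
Expressed in SI base units: W = 100.5 N, H = 8.417e+09 Pa, K = 1.788e-03.
By Archard's law, V = K·W·L/H = 1.788e-03 · 100.5 · 0.8905 / 8.417e+09 = 1.901e-11 m³.
Mean depth h = V/A = 1.901e-11 / 3.494e-06 = 5.441e-06 m.

value=5.441e-06 m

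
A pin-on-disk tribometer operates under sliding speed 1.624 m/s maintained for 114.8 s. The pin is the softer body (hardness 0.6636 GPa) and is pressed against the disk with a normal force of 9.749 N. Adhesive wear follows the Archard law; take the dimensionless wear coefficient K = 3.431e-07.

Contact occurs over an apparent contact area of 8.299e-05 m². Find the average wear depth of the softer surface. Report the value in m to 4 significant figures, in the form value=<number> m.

value=1.132e-08 m

Intermediate values appear rounded — each operation runs at full float precision — rounded just once, at four significant figures.
Path length L = v·t = 1.624 m/s × 114.8 s = 186.4 m.
Hardness H = 0.6636 GPa = 6.636e+08 Pa.
SI base units throughout: W = 9.749 N, H = 6.636e+08 Pa, K = 3.431e-07.
Apply Archard: V = K·W·L/H = 3.431e-07 · 9.749 · 186.4 / 6.636e+08 = 9.397e-13 m³.
Mean wear depth h = V/A = 9.397e-13 / 8.299e-05 = 1.132e-08 m.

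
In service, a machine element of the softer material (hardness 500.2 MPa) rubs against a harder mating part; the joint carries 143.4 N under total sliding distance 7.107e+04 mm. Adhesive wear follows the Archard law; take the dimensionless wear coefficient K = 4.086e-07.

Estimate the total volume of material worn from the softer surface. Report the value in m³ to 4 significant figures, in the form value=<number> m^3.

value=8.325e-12 m^3

Every step carries full precision, and quoted intermediates are rounded, and a single final rounding, at 4 significant digits.
Total distance L = 7.107e+04 mm = 71.07 m.
Hardness H = 500.2 MPa = 5.002e+08 Pa.
Collected in SI base units: W = 143.4 N, H = 5.002e+08 Pa, K = 4.086e-07.
Volume removed: V = K·W·L/H = 4.086e-07 · 143.4 · 71.07 / 5.002e+08 = 8.325e-12 m³.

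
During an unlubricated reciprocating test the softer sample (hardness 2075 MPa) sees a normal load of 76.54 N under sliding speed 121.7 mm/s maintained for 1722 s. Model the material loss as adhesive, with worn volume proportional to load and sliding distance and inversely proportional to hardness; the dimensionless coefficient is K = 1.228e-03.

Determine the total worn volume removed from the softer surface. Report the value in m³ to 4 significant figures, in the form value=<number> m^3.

The intermediates appear rounded, and the algebra holds exact precision — a lone final rounding, at four significant digits.
Convert: Sliding speed v = 121.7 mm/s = 0.1217 m/s. Sliding distance L = v·t = 0.1217 m/s × 1722 s = 209.6 m.
Convert: Hardness H = 2075 MPa = 2.075e+09 Pa.
Collected in SI base units: W = 76.54 N, H = 2.075e+09 Pa, K = 1.228e-03.
Archard relation: V = K·W·L/H = 1.228e-03 · 76.54 · 209.6 / 2.075e+09 = 9.493e-09 m³.

value=9.493e-09 m^3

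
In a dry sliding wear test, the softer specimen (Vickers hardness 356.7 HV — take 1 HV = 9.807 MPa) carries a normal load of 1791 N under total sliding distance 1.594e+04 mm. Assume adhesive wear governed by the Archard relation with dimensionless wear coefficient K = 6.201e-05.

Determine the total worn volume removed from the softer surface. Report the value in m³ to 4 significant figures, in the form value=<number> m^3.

value=5.061e-10 m^3

Intermediates appear rounded. The algebra runs at exact precision. Rounded just once: four significant digits.
Path length L = 1.594e+04 mm = 15.94 m.
Hardness H = 356.7 HV × 9.807 MPa/HV = 3498 MPa = 3.498e+09 Pa.
SI base units throughout: W = 1791 N, H = 3.498e+09 Pa, K = 6.201e-05.
Archard volume V = K·W·L/H = 6.201e-05 · 1791 · 15.94 / 3.498e+09 = 5.061e-10 m³.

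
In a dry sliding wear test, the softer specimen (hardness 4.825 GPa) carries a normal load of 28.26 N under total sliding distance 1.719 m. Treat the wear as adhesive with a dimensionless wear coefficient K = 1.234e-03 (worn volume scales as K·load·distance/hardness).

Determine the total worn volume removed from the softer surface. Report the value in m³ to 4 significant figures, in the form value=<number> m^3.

Each operation runs at full precision, and intermediate values are shown rounded. Rounded once at the end: four significant digits.
Convert: Hardness H = 4.825 GPa = 4.825e+09 Pa.
Restated in SI base units: W = 28.26 N, H = 4.825e+09 Pa, K = 1.234e-03.
Worn volume V = K·W·L/H = 1.234e-03 · 28.26 · 1.719 / 4.825e+09 = 1.242e-11 m³.

value=1.242e-11 m^3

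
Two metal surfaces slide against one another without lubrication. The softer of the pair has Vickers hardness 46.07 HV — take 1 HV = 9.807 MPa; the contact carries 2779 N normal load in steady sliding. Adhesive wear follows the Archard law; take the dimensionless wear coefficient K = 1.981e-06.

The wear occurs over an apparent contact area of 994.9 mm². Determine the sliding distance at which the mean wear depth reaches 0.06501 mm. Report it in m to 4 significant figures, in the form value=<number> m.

Every step keeps full precision. Intermediates are displayed rounded, and a lone final rounding, at 4 significant figures.
Convert: Hardness H = 46.07 HV × 9.807 MPa/HV = 451.8 MPa = 4.518e+08 Pa.
Convert: Contact area A = 994.9 mm² = 9.949e-04 m².
Convert: Depth limit h_lim = 0.06501 mm = 6.501e-05 m.
Working in SI base units: W = 2779 N, H = 4.518e+08 Pa, K = 1.981e-06.
Limit volume V_lim = h_lim·A = 6.501e-05 · 9.949e-04 = 6.468e-08 m³.
Life L = V_lim·H/(K·W) = 6.468e-08 · 4.518e+08 / (1.981e-06 · 2779) = 5308 m.

value=5308 m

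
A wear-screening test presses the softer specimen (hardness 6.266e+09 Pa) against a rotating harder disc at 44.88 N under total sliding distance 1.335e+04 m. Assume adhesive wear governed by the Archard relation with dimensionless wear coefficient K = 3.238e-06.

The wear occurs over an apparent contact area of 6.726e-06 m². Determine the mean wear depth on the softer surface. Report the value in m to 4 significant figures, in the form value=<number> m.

value=4.603e-05 m

All arithmetic keeps full float precision, and the intermediates are displayed rounded — rounded just once to 4 significant figures.
As SI base values: W = 44.88 N, H = 6.266e+09 Pa, K = 3.238e-06.
Archard volume V = K·W·L/H = 3.238e-06 · 44.88 · 1.335e+04 / 6.266e+09 = 3.096e-10 m³.
Wear depth h = V/A = 3.096e-10 / 6.726e-06 = 4.603e-05 m.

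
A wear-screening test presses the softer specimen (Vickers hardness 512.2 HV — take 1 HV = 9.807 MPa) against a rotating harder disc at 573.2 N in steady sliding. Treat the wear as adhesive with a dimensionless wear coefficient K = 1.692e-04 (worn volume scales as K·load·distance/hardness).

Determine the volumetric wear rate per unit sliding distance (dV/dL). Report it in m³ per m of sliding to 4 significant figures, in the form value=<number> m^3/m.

The computation keeps full precision. Intermediates are printed rounded. Rounded once at the end, at 4 significant figures.
Hardness H = 512.2 HV × 9.807 MPa/HV = 5023 MPa = 5.023e+09 Pa.
Working in SI base units: W = 573.2 N, H = 5.023e+09 Pa, K = 1.692e-04.
The wear rate dV/dL = K·W/H (independent of L): 1.692e-04 · 573.2 / 5.023e+09 = 1.931e-11 m³/m.

value=1.931e-11 m^3/m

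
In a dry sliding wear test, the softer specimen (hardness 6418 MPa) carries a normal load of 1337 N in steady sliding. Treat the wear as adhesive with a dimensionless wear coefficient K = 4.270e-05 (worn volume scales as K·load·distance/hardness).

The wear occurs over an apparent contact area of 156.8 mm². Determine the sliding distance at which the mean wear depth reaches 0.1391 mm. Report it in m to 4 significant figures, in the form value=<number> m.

Every step maintains full float precision; the intermediates are printed rounded. Rounded once at the end, at four significant figures.
Hardness H = 6418 MPa = 6.418e+09 Pa.
Contact area A = 156.8 mm² = 1.568e-04 m².
Depth limit h_lim = 0.1391 mm = 1.391e-04 m.
Collected in SI base units: W = 1337 N, H = 6.418e+09 Pa, K = 4.270e-05.
Wearable volume V_lim = h_lim·A = 1.391e-04 · 1.568e-04 = 2.181e-08 m³.
Sliding life L = V_lim·H/(K·W) = 2.181e-08 · 6.418e+09 / (4.270e-05 · 1337) = 2452 m.

value=2452 m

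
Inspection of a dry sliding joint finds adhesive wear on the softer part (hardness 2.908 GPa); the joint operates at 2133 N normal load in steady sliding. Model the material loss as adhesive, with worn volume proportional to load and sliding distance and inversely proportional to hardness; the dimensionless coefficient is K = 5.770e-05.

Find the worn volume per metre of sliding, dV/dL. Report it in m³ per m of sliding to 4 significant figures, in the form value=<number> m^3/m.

The intermediates are shown rounded; every step runs at full precision, and a single final rounding: 4 significant figures.
Hardness H = 2.908 GPa = 2.908e+09 Pa.
Collected in SI base units: W = 2133 N, H = 2.908e+09 Pa, K = 5.770e-05.
The wear rate dV/dL = K·W/H (no L dependence): 5.770e-05 · 2133 / 2.908e+09 = 4.232e-11 m³/m.

value=4.232e-11 m^3/m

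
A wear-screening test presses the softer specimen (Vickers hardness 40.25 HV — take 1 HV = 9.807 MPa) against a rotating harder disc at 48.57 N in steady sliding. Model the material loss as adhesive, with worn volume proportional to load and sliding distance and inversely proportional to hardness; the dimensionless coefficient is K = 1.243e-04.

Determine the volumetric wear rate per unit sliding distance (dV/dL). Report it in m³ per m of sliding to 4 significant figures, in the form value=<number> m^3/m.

The algebra carries exact precision. The intermediates are shown rounded, and rounded just once: 4 significant digits.
Convert: Hardness H = 40.25 HV × 9.807 MPa/HV = 394.7 MPa = 3.947e+08 Pa.
Expressed in SI base units: W = 48.57 N, H = 3.947e+08 Pa, K = 1.243e-04.
Wear rate dV/dL = K·W/H — distance-free: 1.243e-04 · 48.57 / 3.947e+08 = 1.529e-11 m³/m.

value=1.529e-11 m^3/m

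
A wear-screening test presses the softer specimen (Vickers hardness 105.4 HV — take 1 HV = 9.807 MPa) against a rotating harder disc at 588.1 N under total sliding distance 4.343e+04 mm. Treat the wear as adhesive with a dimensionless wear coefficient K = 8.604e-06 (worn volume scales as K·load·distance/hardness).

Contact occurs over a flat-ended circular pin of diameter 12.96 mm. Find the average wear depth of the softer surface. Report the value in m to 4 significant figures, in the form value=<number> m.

value=1.612e-06 m

Every step maintains full float precision. Intermediates are printed rounded — one last rounding, at 4 significant figures.
Convert: The distance L = 4.343e+04 mm = 43.43 m.
Convert: Hardness H = 105.4 HV × 9.807 MPa/HV = 1034 MPa = 1.034e+09 Pa.
Convert: Pin diameter d = 12.96 mm = 0.01296 m. Contact area A = π·d²/4 = π·(0.01296 m)²/4 = 1.319e-04 m².
Restated in SI base units: W = 588.1 N, H = 1.034e+09 Pa, K = 8.604e-06.
The Archard volume V = K·W·L/H = 8.604e-06 · 588.1 · 43.43 / 1.034e+09 = 2.126e-10 m³.
Average depth h = V/A = 2.126e-10 / 1.319e-04 = 1.612e-06 m.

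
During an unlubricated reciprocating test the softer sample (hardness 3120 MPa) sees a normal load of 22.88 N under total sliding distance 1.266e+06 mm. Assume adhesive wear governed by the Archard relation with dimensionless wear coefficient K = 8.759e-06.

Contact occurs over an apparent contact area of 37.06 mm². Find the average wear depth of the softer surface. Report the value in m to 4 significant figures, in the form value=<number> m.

The algebra runs at exact precision, and the intermediates are shown rounded; rounded just once: four significant figures.
Convert: Sliding distance L = 1.266e+06 mm = 1266 m.
Convert: Hardness H = 3120 MPa = 3.120e+09 Pa.
Convert: Contact area A = 37.06 mm² = 3.706e-05 m².
In SI base units, W = 22.88 N, H = 3.120e+09 Pa, K = 8.759e-06.
Archard relation: V = K·W·L/H = 8.759e-06 · 22.88 · 1266 / 3.120e+09 = 8.132e-11 m³.
Depth of wear h = V/A = 8.132e-11 / 3.706e-05 = 2.194e-06 m.

value=2.194e-06 m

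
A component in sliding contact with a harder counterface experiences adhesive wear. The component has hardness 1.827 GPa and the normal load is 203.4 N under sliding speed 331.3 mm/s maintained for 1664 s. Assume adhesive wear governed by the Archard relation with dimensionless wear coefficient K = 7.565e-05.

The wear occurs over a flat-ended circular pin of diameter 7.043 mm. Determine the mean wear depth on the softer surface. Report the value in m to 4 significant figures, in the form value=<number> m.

The computation holds full float precision. Intermediates are displayed rounded, and one final rounding, at four significant digits.
Sliding speed v = 331.3 mm/s = 0.3313 m/s. Distance L = v·t = 0.3313 m/s × 1664 s = 551.3 m.
Hardness H = 1.827 GPa = 1.827e+09 Pa.
Pin diameter d = 7.043 mm = 0.007043 m. Contact area A = π·d²/4 = π·(0.007043 m)²/4 = 3.896e-05 m².
Working in SI base units: W = 203.4 N, H = 1.827e+09 Pa, K = 7.565e-05.
The Archard volume V = K·W·L/H = 7.565e-05 · 203.4 · 551.3 / 1.827e+09 = 4.643e-09 m³.
Depth of wear h = V/A = 4.643e-09 / 3.896e-05 = 1.192e-04 m.

value=1.192e-04 m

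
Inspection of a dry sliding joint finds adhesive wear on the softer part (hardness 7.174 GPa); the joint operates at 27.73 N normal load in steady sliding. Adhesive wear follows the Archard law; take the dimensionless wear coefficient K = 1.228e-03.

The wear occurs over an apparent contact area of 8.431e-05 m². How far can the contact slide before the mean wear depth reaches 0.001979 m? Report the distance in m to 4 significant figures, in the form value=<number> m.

Intermediate values are displayed rounded. Every step runs at exact precision, and one last rounding: four significant figures.
Convert: Hardness H = 7.174 GPa = 7.174e+09 Pa.
Working in SI base units: W = 27.73 N, H = 7.174e+09 Pa, K = 1.228e-03.
Wearable volume V_lim = h_lim·A = 0.001979 · 8.431e-05 = 1.668e-07 m³.
Inverting, life L = V_lim·H/(K·W) = 1.668e-07 · 7.174e+09 / (1.228e-03 · 27.73) = 3.515e+04 m.

value=3.515e+04 m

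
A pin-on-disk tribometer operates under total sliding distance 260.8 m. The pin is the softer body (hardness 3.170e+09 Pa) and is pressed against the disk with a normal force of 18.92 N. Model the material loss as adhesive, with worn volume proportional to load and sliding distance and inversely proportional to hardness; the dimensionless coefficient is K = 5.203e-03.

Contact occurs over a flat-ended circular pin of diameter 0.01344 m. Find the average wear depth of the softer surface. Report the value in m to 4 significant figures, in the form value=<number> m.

The computation carries full precision; printed values are rounded, and rounded just once: four significant figures.
Convert: Contact area A = π·d²/4 = π·(0.01344 m)²/4 = 1.419e-04 m².
Collected in SI base units: W = 18.92 N, H = 3.170e+09 Pa, K = 5.203e-03.
Wear volume V = K·W·L/H = 5.203e-03 · 18.92 · 260.8 / 3.170e+09 = 8.099e-09 m³.
Wear depth h = V/A = 8.099e-09 / 1.419e-04 = 5.709e-05 m.

value=5.709e-05 m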